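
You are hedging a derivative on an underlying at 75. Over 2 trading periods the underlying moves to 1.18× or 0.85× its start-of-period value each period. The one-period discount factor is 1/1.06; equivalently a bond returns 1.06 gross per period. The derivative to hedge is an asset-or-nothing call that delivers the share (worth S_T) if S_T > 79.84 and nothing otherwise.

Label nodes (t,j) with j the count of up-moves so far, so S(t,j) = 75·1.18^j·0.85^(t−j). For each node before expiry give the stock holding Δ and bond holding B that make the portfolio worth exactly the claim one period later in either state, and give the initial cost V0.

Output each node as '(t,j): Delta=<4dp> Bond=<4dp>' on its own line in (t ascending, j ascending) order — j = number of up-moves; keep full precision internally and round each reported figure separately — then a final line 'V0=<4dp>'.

Under the risk-neutral measure, an up-move has probability p* = (R−d)/(u−d) = 0.6364 and values discount at R = 1.06.
Payoff layer (t=2): V(2,0)=0.0000, V(2,1)=0.0000, V(2,2)=104.4300
(1,0): S=63.7500. Δ = (V_up−V_dn)/(S_up−S_dn) = (0.0000−0.0000)/(75.2250−54.1875) = 0.0000. V = [p*·0.0000 + (1−p*)·0.0000]/1.06 = 0.0000. B = V − Δ·S = 0.0000.
(1,1): S=88.5000. Δ = (V_up−V_dn)/(S_up−S_dn) = (104.4300−0.0000)/(104.4300−75.2250) = 3.5758. V = [p*·104.4300 + (1−p*)·0.0000]/1.06 = 62.6938. B = V − Δ·S = -253.7607.
(0,0): S=75.0000. Δ = (V_up−V_dn)/(S_up−S_dn) = (62.6938−0.0000)/(88.5000−63.7500) = 2.5331. V = [p*·62.6938 + (1−p*)·0.0000]/1.06 = 37.6378. B = V − Δ·S = -152.3435.
Self-financing check: at every node Δ·S+B equals the discounted successor values.

(0,0): Delta=2.5331 Bond=-152.3435
(1,0): Delta=0.0000 Bond=0.0000
(1,1): Delta=3.5758 Bond=-253.7607
V0=37.6378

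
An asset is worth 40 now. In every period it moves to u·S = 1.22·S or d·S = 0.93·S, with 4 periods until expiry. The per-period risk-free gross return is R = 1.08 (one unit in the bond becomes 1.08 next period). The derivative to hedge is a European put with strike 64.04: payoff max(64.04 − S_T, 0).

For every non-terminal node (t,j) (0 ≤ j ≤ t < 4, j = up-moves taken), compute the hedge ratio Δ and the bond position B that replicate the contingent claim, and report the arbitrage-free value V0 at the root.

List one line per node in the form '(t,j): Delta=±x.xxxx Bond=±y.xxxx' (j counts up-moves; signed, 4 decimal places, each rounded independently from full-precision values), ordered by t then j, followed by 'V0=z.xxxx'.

Under the risk-neutral measure, an up-move has probability p* = (R−d)/(u−d) = 0.5172 and values discount at R = 1.08.
At expiry t=4: V(4,0)=34.1179, V(4,1)=24.7874, V(4,2)=12.5473, V(4,3)=0.0000, V(4,4)=0.0000
(3,0): S=32.1743. Δ = (V_up−V_dn)/(S_up−S_dn) = (24.7874−34.1179)/(39.2526−29.9221) = -1.0000. V = [p*·24.7874 + (1−p*)·34.1179]/1.08 = 27.1220. B = V − Δ·S = 59.2963.
(3,1): S=42.2071. Δ = (V_up−V_dn)/(S_up−S_dn) = (12.5473−24.7874)/(51.4927−39.2526) = -1.0000. V = [p*·12.5473 + (1−p*)·24.7874]/1.08 = 17.0892. B = V − Δ·S = 59.2963.
(3,2): S=55.3685. Δ = (V_up−V_dn)/(S_up−S_dn) = (0.0000−12.5473)/(67.5495−51.4927) = -0.7814. V = [p*·0.0000 + (1−p*)·12.5473]/1.08 = 5.6086. B = V − Δ·S = 48.8752.
(3,3): S=72.6339. Δ = (V_up−V_dn)/(S_up−S_dn) = (0.0000−0.0000)/(88.6134−67.5495) = 0.0000. V = [p*·0.0000 + (1−p*)·0.0000]/1.08 = 0.0000. B = V − Δ·S = 0.0000.
(2,0): S=34.5960. Δ = (V_up−V_dn)/(S_up−S_dn) = (17.0892−27.1220)/(42.2071−32.1743) = -1.0000. V = [p*·17.0892 + (1−p*)·27.1220]/1.08 = 20.3080. B = V − Δ·S = 54.9040.
(2,1): S=45.3840. Δ = (V_up−V_dn)/(S_up−S_dn) = (5.6086−17.0892)/(55.3685−42.2071) = -0.8723. V = [p*·5.6086 + (1−p*)·17.0892]/1.08 = 10.3250. B = V − Δ·S = 49.9130.
(2,2): S=59.5360. Δ = (V_up−V_dn)/(S_up−S_dn) = (0.0000−5.6086)/(72.6339−55.3685) = -0.3248. V = [p*·0.0000 + (1−p*)·5.6086]/1.08 = 2.5071. B = V − Δ·S = 21.8472.
(1,0): S=37.2000. Δ = (V_up−V_dn)/(S_up−S_dn) = (10.3250−20.3080)/(45.3840−34.5960) = -0.9254. V = [p*·10.3250 + (1−p*)·20.3080]/1.08 = 14.0225. B = V − Δ·S = 48.4467.
(1,1): S=48.8000. Δ = (V_up−V_dn)/(S_up−S_dn) = (2.5071−10.3250)/(59.5360−45.3840) = -0.5524. V = [p*·2.5071 + (1−p*)·10.3250]/1.08 = 5.8159. B = V − Δ·S = 32.7743.
(0,0): S=40.0000. Δ = (V_up−V_dn)/(S_up−S_dn) = (5.8159−14.0225)/(48.8000−37.2000) = -0.7075. V = [p*·5.8159 + (1−p*)·14.0225]/1.08 = 9.0535. B = V − Δ·S = 37.3521.
Check: Δ(0,0)·S0 + B(0,0) = 9.0535 = V0.

(0,0): Delta=-0.7075 Bond=37.3521
(1,0): Delta=-0.9254 Bond=48.4467
(1,1): Delta=-0.5524 Bond=32.7743
(2,0): Delta=-1.0000 Bond=54.9040
(2,1): Delta=-0.8723 Bond=49.9130
(2,2): Delta=-0.3248 Bond=21.8472
(3,0): Delta=-1.0000 Bond=59.2963
(3,1): Delta=-1.0000 Bond=59.2963
(3,2): Delta=-0.7814 Bond=48.8752
(3,3): Delta=0.0000 Bond=0.0000
V0=9.0535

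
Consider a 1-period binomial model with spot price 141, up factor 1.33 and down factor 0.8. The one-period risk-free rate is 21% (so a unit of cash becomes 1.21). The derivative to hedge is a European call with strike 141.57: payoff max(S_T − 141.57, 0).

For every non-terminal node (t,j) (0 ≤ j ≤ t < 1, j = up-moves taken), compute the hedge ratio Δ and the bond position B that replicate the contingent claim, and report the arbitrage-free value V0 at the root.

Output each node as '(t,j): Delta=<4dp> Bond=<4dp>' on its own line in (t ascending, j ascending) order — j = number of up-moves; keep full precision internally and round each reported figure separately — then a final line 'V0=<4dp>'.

(0,0): Delta=0.6150 Bond=-57.3335
V0=29.3834

Risk-neutral probability p* = (R−d)/(u−d) = (1.21−0.8)/(1.33−0.8) = 0.7736.
At expiry t=1: V(1,0)=0.0000, V(1,1)=45.9600
(0,0): S=141.0000. Δ = (V_up−V_dn)/(S_up−S_dn) = (45.9600−0.0000)/(187.5300−112.8000) = 0.6150. V = [p*·45.9600 + (1−p*)·0.0000]/1.21 = 29.3834. B = V − Δ·S = -57.3335.
Each (Δ,B) replicates both successor values, so the strategy is self-financing and V0 is arbitrage-free.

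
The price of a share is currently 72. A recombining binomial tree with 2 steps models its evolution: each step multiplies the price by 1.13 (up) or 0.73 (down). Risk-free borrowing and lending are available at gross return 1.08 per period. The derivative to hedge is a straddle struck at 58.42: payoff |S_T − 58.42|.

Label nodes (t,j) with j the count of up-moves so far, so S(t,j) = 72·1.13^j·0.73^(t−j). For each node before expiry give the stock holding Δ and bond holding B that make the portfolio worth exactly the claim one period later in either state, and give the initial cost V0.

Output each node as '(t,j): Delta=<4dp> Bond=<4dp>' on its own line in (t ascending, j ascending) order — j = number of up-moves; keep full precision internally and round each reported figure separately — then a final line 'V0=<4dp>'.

(0,0): Delta=0.8388 Bond=-37.9448
(1,0): Delta=-0.9075 Bond=50.8049
(1,1): Delta=1.0000 Bond=-54.0926
V0=22.4515

No-arbitrage ⇒ martingale measure with p* = (R−d)/(u−d) = 0.8750.
Terminal values V(2,·): V(2,0)=20.0512, V(2,1)=0.9728, V(2,2)=33.5168
(1,0): S=52.5600. Δ = (V_up−V_dn)/(S_up−S_dn) = (0.9728−20.0512)/(59.3928−38.3688) = -0.9075. V = [p*·0.9728 + (1−p*)·20.0512]/1.08 = 3.1089. B = V − Δ·S = 50.8049.
(1,1): S=81.3600. Δ = (V_up−V_dn)/(S_up−S_dn) = (33.5168−0.9728)/(91.9368−59.3928) = 1.0000. V = [p*·33.5168 + (1−p*)·0.9728]/1.08 = 27.2674. B = V − Δ·S = -54.0926.
(0,0): S=72.0000. Δ = (V_up−V_dn)/(S_up−S_dn) = (27.2674−3.1089)/(81.3600−52.5600) = 0.8388. V = [p*·27.2674 + (1−p*)·3.1089]/1.08 = 22.4515. B = V − Δ·S = -37.9448.
Check: Δ(0,0)·S0 + B(0,0) = 22.4515 = V0.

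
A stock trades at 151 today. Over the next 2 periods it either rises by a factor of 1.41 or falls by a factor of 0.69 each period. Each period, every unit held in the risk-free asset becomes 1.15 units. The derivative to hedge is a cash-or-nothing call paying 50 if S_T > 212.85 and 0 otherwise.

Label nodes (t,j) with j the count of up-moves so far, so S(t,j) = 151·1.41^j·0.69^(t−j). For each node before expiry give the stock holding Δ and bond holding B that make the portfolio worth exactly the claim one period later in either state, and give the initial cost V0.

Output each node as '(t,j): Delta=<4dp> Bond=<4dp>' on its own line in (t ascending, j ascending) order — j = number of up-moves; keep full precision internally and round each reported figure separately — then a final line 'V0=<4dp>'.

The replicating-portfolio and risk-neutral prices coincide; use p* = (1.15−0.69)/(1.41−0.69) = 0.6389 for the latter.
Terminal payoffs: V(2,0)=0.0000, V(2,1)=0.0000, V(2,2)=50.0000
(1,0): S=104.1900. Δ = (V_up−V_dn)/(S_up−S_dn) = (0.0000−0.0000)/(146.9079−71.8911) = 0.0000. V = [p*·0.0000 + (1−p*)·0.0000]/1.15 = 0.0000. B = V − Δ·S = 0.0000.
(1,1): S=212.9100. Δ = (V_up−V_dn)/(S_up−S_dn) = (50.0000−0.0000)/(300.2031−146.9079) = 0.3262. V = [p*·50.0000 + (1−p*)·0.0000]/1.15 = 27.7778. B = V − Δ·S = -41.6667.
(0,0): S=151.0000. Δ = (V_up−V_dn)/(S_up−S_dn) = (27.7778−0.0000)/(212.9100−104.1900) = 0.2555. V = [p*·27.7778 + (1−p*)·0.0000]/1.15 = 15.4321. B = V − Δ·S = -23.1481.
Self-financing check: at every node Δ·S+B equals the discounted successor values.

(0,0): Delta=0.2555 Bond=-23.1481
(1,0): Delta=0.0000 Bond=0.0000
(1,1): Delta=0.3262 Bond=-41.6667
V0=15.4321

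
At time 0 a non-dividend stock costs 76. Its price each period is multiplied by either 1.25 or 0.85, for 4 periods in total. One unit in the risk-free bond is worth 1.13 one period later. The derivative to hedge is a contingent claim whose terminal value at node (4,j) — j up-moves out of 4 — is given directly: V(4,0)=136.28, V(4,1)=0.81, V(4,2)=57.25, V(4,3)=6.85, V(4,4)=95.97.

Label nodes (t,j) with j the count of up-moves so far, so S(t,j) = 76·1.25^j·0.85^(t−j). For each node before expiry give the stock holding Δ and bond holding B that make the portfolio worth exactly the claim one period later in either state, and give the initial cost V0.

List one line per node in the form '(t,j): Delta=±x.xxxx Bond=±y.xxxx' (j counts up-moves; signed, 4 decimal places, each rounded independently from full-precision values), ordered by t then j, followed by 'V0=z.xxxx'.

(0,0): Delta=0.3500 Bond=-0.7310
(1,0): Delta=-0.3996 Bond=47.5937
(1,1): Delta=0.5684 Bond=-21.5774
(2,0): Delta=-0.0456 Bond=34.3477
(2,1): Delta=-0.5027 Bond=62.1094
(2,2): Delta=0.8806 Bond=-61.4504
(3,0): Delta=-7.2563 Bond=375.3573
(3,1): Delta=2.0557 Bond=-105.4204
(3,2): Delta=-1.2483 Bond=145.4425
(3,3): Delta=1.5010 Bond=-161.5310
V0=25.8669

Since d<R<u, set p* = (R−d)/(u−d) = 0.7000; price each node as the discounted p*-expectation of its children.
At expiry t=4: V(4,0)=136.2800, V(4,1)=0.8100, V(4,2)=57.2500, V(4,3)=6.8500, V(4,4)=95.9700
(3,0): S=46.6735. Δ = (V_up−V_dn)/(S_up−S_dn) = (0.8100−136.2800)/(58.3419−39.6725) = -7.2563. V = [p*·0.8100 + (1−p*)·136.2800]/1.13 = 36.6823. B = V − Δ·S = 375.3573.
(3,1): S=68.6375. Δ = (V_up−V_dn)/(S_up−S_dn) = (57.2500−0.8100)/(85.7969−58.3419) = 2.0557. V = [p*·57.2500 + (1−p*)·0.8100]/1.13 = 35.6796. B = V − Δ·S = -105.4204.
(3,2): S=100.9375. Δ = (V_up−V_dn)/(S_up−S_dn) = (6.8500−57.2500)/(126.1719−85.7969) = -1.2483. V = [p*·6.8500 + (1−p*)·57.2500]/1.13 = 19.4425. B = V − Δ·S = 145.4425.
(3,3): S=148.4375. Δ = (V_up−V_dn)/(S_up−S_dn) = (95.9700−6.8500)/(185.5469−126.1719) = 1.5010. V = [p*·95.9700 + (1−p*)·6.8500]/1.13 = 61.2690. B = V − Δ·S = -161.5310.
(2,0): S=54.9100. Δ = (V_up−V_dn)/(S_up−S_dn) = (35.6796−36.6823)/(68.6375−46.6735) = -0.0456. V = [p*·35.6796 + (1−p*)·36.6823]/1.13 = 31.8411. B = V − Δ·S = 34.3477.
(2,1): S=80.7500. Δ = (V_up−V_dn)/(S_up−S_dn) = (19.4425−35.6796)/(100.9375−68.6375) = -0.5027. V = [p*·19.4425 + (1−p*)·35.6796]/1.13 = 21.5165. B = V − Δ·S = 62.1094.
(2,2): S=118.7500. Δ = (V_up−V_dn)/(S_up−S_dn) = (61.2690−19.4425)/(148.4375−100.9375) = 0.8806. V = [p*·61.2690 + (1−p*)·19.4425]/1.13 = 43.1160. B = V − Δ·S = -61.4504.
(1,0): S=64.6000. Δ = (V_up−V_dn)/(S_up−S_dn) = (21.5165−31.8411)/(80.7500−54.9100) = -0.3996. V = [p*·21.5165 + (1−p*)·31.8411]/1.13 = 21.7822. B = V − Δ·S = 47.5937.
(1,1): S=95.0000. Δ = (V_up−V_dn)/(S_up−S_dn) = (43.1160−21.5165)/(118.7500−80.7500) = 0.5684. V = [p*·43.1160 + (1−p*)·21.5165]/1.13 = 32.4214. B = V − Δ·S = -21.5774.
(0,0): S=76.0000. Δ = (V_up−V_dn)/(S_up−S_dn) = (32.4214−21.7822)/(95.0000−64.6000) = 0.3500. V = [p*·32.4214 + (1−p*)·21.7822]/1.13 = 25.8669. B = V − Δ·S = -0.7310.
Each (Δ,B) replicates both successor values, so the strategy is self-financing and V0 is arbitrage-free.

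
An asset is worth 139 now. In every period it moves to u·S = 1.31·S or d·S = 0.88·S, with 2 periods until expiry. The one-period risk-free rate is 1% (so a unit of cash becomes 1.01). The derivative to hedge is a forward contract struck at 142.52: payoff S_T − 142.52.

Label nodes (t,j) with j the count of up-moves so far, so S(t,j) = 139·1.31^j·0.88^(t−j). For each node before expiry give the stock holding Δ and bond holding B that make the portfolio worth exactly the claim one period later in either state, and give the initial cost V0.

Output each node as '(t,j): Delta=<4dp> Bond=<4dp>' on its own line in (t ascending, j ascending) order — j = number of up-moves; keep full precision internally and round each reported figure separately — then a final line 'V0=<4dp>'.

(0,0): Delta=1.0000 Bond=-139.7118
(1,0): Delta=1.0000 Bond=-141.1089
(1,1): Delta=1.0000 Bond=-141.1089
V0=-0.7118

Risk-neutral probability p* = (R−d)/(u−d) = (1.01−0.88)/(1.31−0.88) = 0.3023.
At expiry t=2: V(2,0)=-34.8784, V(2,1)=17.7192, V(2,2)=96.0179
  t=1,j=0: stock 122.3200 → up 160.2392 (V=17.7192), down 107.6416 (V=-34.8784). Price -18.7889; hedge Δ=1.0000, bond B=-141.1089.
  t=1,j=1: stock 182.0900 → up 238.5379 (V=96.0179), down 160.2392 (V=17.7192). Price 40.9811; hedge Δ=1.0000, bond B=-141.1089.
  t=0,j=0: stock 139.0000 → up 182.0900 (V=40.9811), down 122.3200 (V=-18.7889). Price -0.7118; hedge Δ=1.0000, bond B=-139.7118.
The time-0 hedge costs -0.7118, which is the no-arbitrage price.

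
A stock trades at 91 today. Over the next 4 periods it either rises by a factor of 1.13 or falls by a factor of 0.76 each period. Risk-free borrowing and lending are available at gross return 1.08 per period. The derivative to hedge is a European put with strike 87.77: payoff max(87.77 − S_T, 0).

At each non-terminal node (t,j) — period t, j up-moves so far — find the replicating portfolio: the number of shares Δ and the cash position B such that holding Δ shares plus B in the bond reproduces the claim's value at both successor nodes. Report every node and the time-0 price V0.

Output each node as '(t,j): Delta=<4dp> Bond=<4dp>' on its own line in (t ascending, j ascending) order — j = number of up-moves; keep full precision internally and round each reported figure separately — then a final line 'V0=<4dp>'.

Risk-neutral probability p* = (R−d)/(u−d) = (1.08−0.76)/(1.13−0.76) = 0.8649.
At expiry t=4: V(4,0)=57.4104, V(4,1)=42.6301, V(4,2)=20.6541, V(4,3)=0.0000, V(4,4)=0.0000
(3,0): S=39.9468. Δ = (V_up−V_dn)/(S_up−S_dn) = (42.6301−57.4104)/(45.1399−30.3596) = -1.0000. V = [p*·42.6301 + (1−p*)·57.4104]/1.08 = 41.3217. B = V − Δ·S = 81.2685.
(3,1): S=59.3946. Δ = (V_up−V_dn)/(S_up−S_dn) = (20.6541−42.6301)/(67.1159−45.1399) = -1.0000. V = [p*·20.6541 + (1−p*)·42.6301]/1.08 = 21.8739. B = V − Δ·S = 81.2685.
(3,2): S=88.3104. Δ = (V_up−V_dn)/(S_up−S_dn) = (0.0000−20.6541)/(99.7908−67.1159) = -0.6321. V = [p*·0.0000 + (1−p*)·20.6541]/1.08 = 2.5843. B = V − Δ·S = 58.4062.
(3,3): S=131.3036. Δ = (V_up−V_dn)/(S_up−S_dn) = (0.0000−0.0000)/(148.3731−99.7908) = 0.0000. V = [p*·0.0000 + (1−p*)·0.0000]/1.08 = 0.0000. B = V − Δ·S = 0.0000.
(2,0): S=52.5616. Δ = (V_up−V_dn)/(S_up−S_dn) = (21.8739−41.3217)/(59.3946−39.9468) = -1.0000. V = [p*·21.8739 + (1−p*)·41.3217]/1.08 = 22.6870. B = V − Δ·S = 75.2486.
(2,1): S=78.1508. Δ = (V_up−V_dn)/(S_up−S_dn) = (2.5843−21.8739)/(88.3104−59.3946) = -0.6671. V = [p*·2.5843 + (1−p*)·21.8739]/1.08 = 4.8065. B = V − Δ·S = 56.9405.
(2,2): S=116.1979. Δ = (V_up−V_dn)/(S_up−S_dn) = (0.0000−2.5843)/(131.3036−88.3104) = -0.0601. V = [p*·0.0000 + (1−p*)·2.5843]/1.08 = 0.3234. B = V − Δ·S = 7.3081.
(1,0): S=69.1600. Δ = (V_up−V_dn)/(S_up−S_dn) = (4.8065−22.6870)/(78.1508−52.5616) = -0.6988. V = [p*·4.8065 + (1−p*)·22.6870]/1.08 = 6.6878. B = V − Δ·S = 55.0135.
(1,1): S=102.8300. Δ = (V_up−V_dn)/(S_up−S_dn) = (0.3234−4.8065)/(116.1979−78.1508) = -0.1178. V = [p*·0.3234 + (1−p*)·4.8065]/1.08 = 0.8604. B = V − Δ·S = 12.9770.
(0,0): S=91.0000. Δ = (V_up−V_dn)/(S_up−S_dn) = (0.8604−6.6878)/(102.8300−69.1600) = -0.1731. V = [p*·0.8604 + (1−p*)·6.6878]/1.08 = 1.5258. B = V − Δ·S = 17.2756.
The time-0 hedge costs 1.5258, which is the no-arbitrage price.

(0,0): Delta=-0.1731 Bond=17.2756
(1,0): Delta=-0.6988 Bond=55.0135
(1,1): Delta=-0.1178 Bond=12.9770
(2,0): Delta=-1.0000 Bond=75.2486
(2,1): Delta=-0.6671 Bond=56.9405
(2,2): Delta=-0.0601 Bond=7.3081
(3,0): Delta=-1.0000 Bond=81.2685
(3,1): Delta=-1.0000 Bond=81.2685
(3,2): Delta=-0.6321 Bond=58.4062
(3,3): Delta=0.0000 Bond=0.0000
V0=1.5258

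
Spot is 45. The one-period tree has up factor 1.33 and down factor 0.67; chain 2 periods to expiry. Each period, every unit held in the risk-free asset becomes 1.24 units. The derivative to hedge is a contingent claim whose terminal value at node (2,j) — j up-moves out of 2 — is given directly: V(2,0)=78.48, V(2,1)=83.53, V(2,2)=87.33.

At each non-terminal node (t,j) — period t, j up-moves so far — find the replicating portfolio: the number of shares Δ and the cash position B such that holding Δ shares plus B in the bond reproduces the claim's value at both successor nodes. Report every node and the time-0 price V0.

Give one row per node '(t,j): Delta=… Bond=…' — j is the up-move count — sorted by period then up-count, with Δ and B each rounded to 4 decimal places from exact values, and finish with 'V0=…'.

(0,0): Delta=0.1078 Bond=51.2557
(1,0): Delta=0.2538 Bond=59.1560
(1,1): Delta=0.0962 Bond=64.2520
V0=56.1072

Since d<R<u, set p* = (R−d)/(u−d) = 0.8636; price each node as the discounted p*-expectation of its children.
Terminal payoffs: V(2,0)=78.4800, V(2,1)=83.5300, V(2,2)=87.3300
Node (1,0) S=30.1500: V=(p*·83.5300+(1−p*)·78.4800)/1.24=66.8076; Δ=(83.5300−78.4800)/(40.0995−20.2005)=0.2538; B=V−Δ·S=59.1560
Node (1,1) S=59.8500: V=(p*·87.3300+(1−p*)·83.5300)/1.24=70.0095; Δ=(87.3300−83.5300)/(79.6005−40.0995)=0.0962; B=V−Δ·S=64.2520
Node (0,0) S=45.0000: V=(p*·70.0095+(1−p*)·66.8076)/1.24=56.1072; Δ=(70.0095−66.8076)/(59.8500−30.1500)=0.1078; B=V−Δ·S=51.2557
Check: Δ(0,0)·S0 + B(0,0) = 56.1072 = V0.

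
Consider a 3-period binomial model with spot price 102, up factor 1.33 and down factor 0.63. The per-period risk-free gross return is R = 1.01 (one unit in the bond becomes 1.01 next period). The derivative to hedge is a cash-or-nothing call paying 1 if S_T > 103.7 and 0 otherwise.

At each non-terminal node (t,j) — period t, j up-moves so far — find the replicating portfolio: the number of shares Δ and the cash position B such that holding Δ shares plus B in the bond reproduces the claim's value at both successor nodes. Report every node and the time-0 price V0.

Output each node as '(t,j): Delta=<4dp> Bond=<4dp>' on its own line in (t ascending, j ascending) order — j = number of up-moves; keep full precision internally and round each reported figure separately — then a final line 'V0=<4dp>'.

(0,0): Delta=0.0068 Bond=-0.1475
(1,0): Delta=0.0119 Bond=-0.4789
(1,1): Delta=0.0048 Bond=0.1288
(2,0): Delta=0.0000 Bond=0.0000
(2,1): Delta=0.0167 Bond=-0.8911
(2,2): Delta=0.0000 Bond=0.9901
V0=0.5475

Risk-neutral probability p* = (R−d)/(u−d) = (1.01−0.63)/(1.33−0.63) = 0.5429.
Terminal values V(3,·): V(3,0)=0.0000, V(3,1)=0.0000, V(3,2)=1.0000, V(3,3)=1.0000
(2,0): S=40.4838. Δ = (V_up−V_dn)/(S_up−S_dn) = (0.0000−0.0000)/(53.8435−25.5048) = 0.0000. V = [p*·0.0000 + (1−p*)·0.0000]/1.01 = 0.0000. B = V − Δ·S = 0.0000.
(2,1): S=85.4658. Δ = (V_up−V_dn)/(S_up−S_dn) = (1.0000−0.0000)/(113.6695−53.8435) = 0.0167. V = [p*·1.0000 + (1−p*)·0.0000]/1.01 = 0.5375. B = V − Δ·S = -0.8911.
(2,2): S=180.4278. Δ = (V_up−V_dn)/(S_up−S_dn) = (1.0000−1.0000)/(239.9690−113.6695) = 0.0000. V = [p*·1.0000 + (1−p*)·1.0000]/1.01 = 0.9901. B = V − Δ·S = 0.9901.
(1,0): S=64.2600. Δ = (V_up−V_dn)/(S_up−S_dn) = (0.5375−0.0000)/(85.4658−40.4838) = 0.0119. V = [p*·0.5375 + (1−p*)·0.0000]/1.01 = 0.2889. B = V − Δ·S = -0.4789.
(1,1): S=135.6600. Δ = (V_up−V_dn)/(S_up−S_dn) = (0.9901−0.5375)/(180.4278−85.4658) = 0.0048. V = [p*·0.9901 + (1−p*)·0.5375]/1.01 = 0.7754. B = V − Δ·S = 0.1288.
(0,0): S=102.0000. Δ = (V_up−V_dn)/(S_up−S_dn) = (0.7754−0.2889)/(135.6600−64.2600) = 0.0068. V = [p*·0.7754 + (1−p*)·0.2889]/1.01 = 0.5475. B = V − Δ·S = -0.1475.
Root portfolio cost Δ·102+B reproduces V0=0.5475.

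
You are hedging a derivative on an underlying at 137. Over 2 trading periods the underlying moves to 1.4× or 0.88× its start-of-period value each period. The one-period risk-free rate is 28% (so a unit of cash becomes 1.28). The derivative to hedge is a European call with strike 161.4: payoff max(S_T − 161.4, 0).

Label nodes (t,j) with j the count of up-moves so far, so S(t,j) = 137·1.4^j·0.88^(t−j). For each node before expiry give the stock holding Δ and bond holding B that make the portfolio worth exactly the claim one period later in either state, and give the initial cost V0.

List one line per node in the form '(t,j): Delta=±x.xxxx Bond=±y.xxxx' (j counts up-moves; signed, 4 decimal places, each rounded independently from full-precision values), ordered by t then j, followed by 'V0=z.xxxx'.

(0,0): Delta=0.8600 Bond=-77.5376
(1,0): Delta=0.1178 Bond=-9.7625
(1,1): Delta=1.0000 Bond=-126.0938
V0=40.2870

Since d<R<u, set p* = (R−d)/(u−d) = 0.7692; price each node as the discounted p*-expectation of its children.
Payoff layer (t=2): V(2,0)=0.0000, V(2,1)=7.3840, V(2,2)=107.1200
  t=1,j=0: stock 120.5600 → up 168.7840 (V=7.3840), down 106.0928 (V=0.0000). Price 4.4375; hedge Δ=0.1178, bond B=-9.7625.
  t=1,j=1: stock 191.8000 → up 268.5200 (V=107.1200), down 168.7840 (V=7.3840). Price 65.7062; hedge Δ=1.0000, bond B=-126.0938.
  t=0,j=0: stock 137.0000 → up 191.8000 (V=65.7062), down 120.5600 (V=4.4375). Price 40.2870; hedge Δ=0.8600, bond B=-77.5376.
Check: Δ(0,0)·S0 + B(0,0) = 40.2870 = V0.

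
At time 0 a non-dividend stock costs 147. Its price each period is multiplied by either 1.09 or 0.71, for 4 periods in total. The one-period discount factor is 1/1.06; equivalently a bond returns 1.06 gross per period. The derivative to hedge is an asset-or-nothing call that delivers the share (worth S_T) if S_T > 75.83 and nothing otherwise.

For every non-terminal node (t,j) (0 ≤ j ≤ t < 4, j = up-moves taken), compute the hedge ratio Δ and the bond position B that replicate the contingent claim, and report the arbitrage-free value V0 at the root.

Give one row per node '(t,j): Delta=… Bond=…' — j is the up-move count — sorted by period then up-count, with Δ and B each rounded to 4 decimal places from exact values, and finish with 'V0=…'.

(0,0): Delta=1.0147 Bond=-2.2440
(1,0): Delta=1.1844 Bond=-20.0861
(1,1): Delta=1.0052 Bond=-0.8608
(2,0): Delta=2.7167 Bond=-134.8449
(2,1): Delta=1.0988 Bond=-11.5581
(2,2): Delta=1.0000 Bond=0.0000
(3,0): Delta=0.0000 Bond=0.0000
(3,1): Delta=2.8684 Bond=-155.1872
(3,2): Delta=1.0000 Bond=0.0000
(3,3): Delta=1.0000 Bond=0.0000
V0=146.9165

Under the risk-neutral measure, an up-move has probability p* = (R−d)/(u−d) = 0.9211 and values discount at R = 1.06.
Payoff layer (t=4): V(4,0)=0.0000, V(4,1)=0.0000, V(4,2)=88.0414, V(4,3)=135.1622, V(4,4)=207.5025
(3,0): S=52.6129. Δ = (V_up−V_dn)/(S_up−S_dn) = (0.0000−0.0000)/(57.3481−37.3552) = 0.0000. V = [p*·0.0000 + (1−p*)·0.0000]/1.06 = 0.0000. B = V − Δ·S = 0.0000.
(3,1): S=80.7719. Δ = (V_up−V_dn)/(S_up−S_dn) = (88.0414−0.0000)/(88.0414−57.3481) = 2.8684. V = [p*·88.0414 + (1−p*)·0.0000]/1.06 = 76.5007. B = V − Δ·S = -155.1872.
(3,2): S=124.0020. Δ = (V_up−V_dn)/(S_up−S_dn) = (135.1622−88.0414)/(135.1622−88.0414) = 1.0000. V = [p*·135.1622 + (1−p*)·88.0414]/1.06 = 124.0020. B = V − Δ·S = 0.0000.
(3,3): S=190.3693. Δ = (V_up−V_dn)/(S_up−S_dn) = (207.5025−135.1622)/(207.5025−135.1622) = 1.0000. V = [p*·207.5025 + (1−p*)·135.1622]/1.06 = 190.3693. B = V − Δ·S = 0.0000.
(2,0): S=74.1027. Δ = (V_up−V_dn)/(S_up−S_dn) = (76.5007−0.0000)/(80.7719−52.6129) = 2.7167. V = [p*·76.5007 + (1−p*)·0.0000]/1.06 = 66.4728. B = V − Δ·S = -134.8449.
(2,1): S=113.7633. Δ = (V_up−V_dn)/(S_up−S_dn) = (124.0020−76.5007)/(124.0020−80.7719) = 1.0988. V = [p*·124.0020 + (1−p*)·76.5007]/1.06 = 113.4452. B = V − Δ·S = -11.5581.
(2,2): S=174.6507. Δ = (V_up−V_dn)/(S_up−S_dn) = (190.3693−124.0020)/(190.3693−124.0020) = 1.0000. V = [p*·190.3693 + (1−p*)·124.0020]/1.06 = 174.6507. B = V − Δ·S = 0.0000.
(1,0): S=104.3700. Δ = (V_up−V_dn)/(S_up−S_dn) = (113.4452−66.4728)/(113.7633−74.1027) = 1.1844. V = [p*·113.4452 + (1−p*)·66.4728]/1.06 = 103.5253. B = V − Δ·S = -20.0861.
(1,1): S=160.2300. Δ = (V_up−V_dn)/(S_up−S_dn) = (174.6507−113.4452)/(174.6507−113.7633) = 1.0052. V = [p*·174.6507 + (1−p*)·113.4452]/1.06 = 160.2063. B = V − Δ·S = -0.8608.
(0,0): S=147.0000. Δ = (V_up−V_dn)/(S_up−S_dn) = (160.2063−103.5253)/(160.2300−104.3700) = 1.0147. V = [p*·160.2063 + (1−p*)·103.5253]/1.06 = 146.9165. B = V − Δ·S = -2.2440.
The time-0 hedge costs 146.9165, which is the no-arbitrage price.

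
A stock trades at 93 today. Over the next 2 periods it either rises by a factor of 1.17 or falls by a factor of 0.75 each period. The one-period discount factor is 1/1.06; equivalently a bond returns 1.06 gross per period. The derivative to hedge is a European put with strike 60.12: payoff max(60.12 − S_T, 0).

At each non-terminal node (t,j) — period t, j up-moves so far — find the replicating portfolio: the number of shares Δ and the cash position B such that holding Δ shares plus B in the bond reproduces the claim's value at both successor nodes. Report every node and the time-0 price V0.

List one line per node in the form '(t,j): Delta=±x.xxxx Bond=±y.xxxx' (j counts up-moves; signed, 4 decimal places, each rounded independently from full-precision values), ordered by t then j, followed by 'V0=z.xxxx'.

No-arbitrage ⇒ martingale measure with p* = (R−d)/(u−d) = 0.7381.
Terminal values V(2,·): V(2,0)=7.8075, V(2,1)=0.0000, V(2,2)=0.0000
(1,0): S=69.7500. Δ = (V_up−V_dn)/(S_up−S_dn) = (0.0000−7.8075)/(81.6075−52.3125) = -0.2665. V = [p*·0.0000 + (1−p*)·7.8075]/1.06 = 1.9291. B = V − Δ·S = 20.5184.
(1,1): S=108.8100. Δ = (V_up−V_dn)/(S_up−S_dn) = (0.0000−0.0000)/(127.3077−81.6075) = 0.0000. V = [p*·0.0000 + (1−p*)·0.0000]/1.06 = 0.0000. B = V − Δ·S = 0.0000.
(0,0): S=93.0000. Δ = (V_up−V_dn)/(S_up−S_dn) = (0.0000−1.9291)/(108.8100−69.7500) = -0.0494. V = [p*·0.0000 + (1−p*)·1.9291]/1.06 = 0.4766. B = V − Δ·S = 5.0697.
Each (Δ,B) replicates both successor values, so the strategy is self-financing and V0 is arbitrage-free.

(0,0): Delta=-0.0494 Bond=5.0697
(1,0): Delta=-0.2665 Bond=20.5184
(1,1): Delta=0.0000 Bond=0.0000
V0=0.4766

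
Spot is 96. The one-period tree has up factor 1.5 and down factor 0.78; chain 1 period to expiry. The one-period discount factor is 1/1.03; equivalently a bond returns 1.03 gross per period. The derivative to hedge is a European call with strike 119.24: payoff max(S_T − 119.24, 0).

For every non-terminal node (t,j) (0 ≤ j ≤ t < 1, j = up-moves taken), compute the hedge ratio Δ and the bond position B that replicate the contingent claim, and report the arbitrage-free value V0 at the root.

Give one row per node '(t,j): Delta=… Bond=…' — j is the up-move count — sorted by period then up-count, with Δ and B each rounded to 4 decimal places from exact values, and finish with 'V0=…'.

Risk-neutral probability p* = (R−d)/(u−d) = (1.03−0.78)/(1.5−0.78) = 0.3472.
At expiry t=1: V(1,0)=0.0000, V(1,1)=24.7600
  t=0,j=0: stock 96.0000 → up 144.0000 (V=24.7600), down 74.8800 (V=0.0000). Price 8.3468; hedge Δ=0.3582, bond B=-26.0421.
The time-0 hedge costs 8.3468, which is the no-arbitrage price.

(0,0): Delta=0.3582 Bond=-26.0421
V0=8.3468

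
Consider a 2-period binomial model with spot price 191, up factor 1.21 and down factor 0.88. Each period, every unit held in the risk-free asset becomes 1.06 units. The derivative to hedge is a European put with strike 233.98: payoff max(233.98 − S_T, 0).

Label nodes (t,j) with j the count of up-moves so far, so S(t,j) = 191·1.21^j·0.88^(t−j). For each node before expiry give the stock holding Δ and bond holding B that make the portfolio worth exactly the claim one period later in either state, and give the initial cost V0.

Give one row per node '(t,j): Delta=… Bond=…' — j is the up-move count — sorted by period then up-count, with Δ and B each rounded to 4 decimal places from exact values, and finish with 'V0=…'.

(0,0): Delta=-0.6272 Bond=149.1286
(1,0): Delta=-1.0000 Bond=220.7358
(1,1): Delta=-0.4013 Bond=105.8601
V0=29.3326

The replicating-portfolio and risk-neutral prices coincide; use p* = (1.06−0.88)/(1.21−0.88) = 0.5455 for the latter.
At expiry t=2: V(2,0)=86.0696, V(2,1)=30.6032, V(2,2)=0.0000
(1,0): S=168.0800. Δ = (V_up−V_dn)/(S_up−S_dn) = (30.6032−86.0696)/(203.3768−147.9104) = -1.0000. V = [p*·30.6032 + (1−p*)·86.0696]/1.06 = 52.6558. B = V − Δ·S = 220.7358.
(1,1): S=231.1100. Δ = (V_up−V_dn)/(S_up−S_dn) = (0.0000−30.6032)/(279.6431−203.3768) = -0.4013. V = [p*·0.0000 + (1−p*)·30.6032]/1.06 = 13.1232. B = V − Δ·S = 105.8601.
(0,0): S=191.0000. Δ = (V_up−V_dn)/(S_up−S_dn) = (13.1232−52.6558)/(231.1100−168.0800) = -0.6272. V = [p*·13.1232 + (1−p*)·52.6558]/1.06 = 29.3326. B = V − Δ·S = 149.1286.
The time-0 hedge costs 29.3326, which is the no-arbitrage price.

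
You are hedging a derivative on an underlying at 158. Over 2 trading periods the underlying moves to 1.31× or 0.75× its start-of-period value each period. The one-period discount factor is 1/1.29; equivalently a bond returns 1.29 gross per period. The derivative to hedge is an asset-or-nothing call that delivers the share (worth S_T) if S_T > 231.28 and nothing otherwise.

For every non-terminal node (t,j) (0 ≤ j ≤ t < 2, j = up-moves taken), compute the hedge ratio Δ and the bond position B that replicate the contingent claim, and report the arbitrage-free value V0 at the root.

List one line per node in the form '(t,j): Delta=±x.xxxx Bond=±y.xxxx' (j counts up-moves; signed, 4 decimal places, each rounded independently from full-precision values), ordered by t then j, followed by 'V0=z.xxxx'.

(0,0): Delta=2.2907 Bond=-210.4259
(1,0): Delta=0.0000 Bond=0.0000
(1,1): Delta=2.3393 Bond=-281.5031
V0=151.5067

Since d<R<u, set p* = (R−d)/(u−d) = 0.9643; price each node as the discounted p*-expectation of its children.
Terminal values V(2,·): V(2,0)=0.0000, V(2,1)=0.0000, V(2,2)=271.1438
Node (1,0) S=118.5000: V=(p*·0.0000+(1−p*)·0.0000)/1.29=0.0000; Δ=(0.0000−0.0000)/(155.2350−88.8750)=0.0000; B=V−Δ·S=0.0000
Node (1,1) S=206.9800: V=(p*·271.1438+(1−p*)·0.0000)/1.29=202.6822; Δ=(271.1438−0.0000)/(271.1438−155.2350)=2.3393; B=V−Δ·S=-281.5031
Node (0,0) S=158.0000: V=(p*·202.6822+(1−p*)·0.0000)/1.29=151.5067; Δ=(202.6822−0.0000)/(206.9800−118.5000)=2.2907; B=V−Δ·S=-210.4259
Check: Δ(0,0)·S0 + B(0,0) = 151.5067 = V0.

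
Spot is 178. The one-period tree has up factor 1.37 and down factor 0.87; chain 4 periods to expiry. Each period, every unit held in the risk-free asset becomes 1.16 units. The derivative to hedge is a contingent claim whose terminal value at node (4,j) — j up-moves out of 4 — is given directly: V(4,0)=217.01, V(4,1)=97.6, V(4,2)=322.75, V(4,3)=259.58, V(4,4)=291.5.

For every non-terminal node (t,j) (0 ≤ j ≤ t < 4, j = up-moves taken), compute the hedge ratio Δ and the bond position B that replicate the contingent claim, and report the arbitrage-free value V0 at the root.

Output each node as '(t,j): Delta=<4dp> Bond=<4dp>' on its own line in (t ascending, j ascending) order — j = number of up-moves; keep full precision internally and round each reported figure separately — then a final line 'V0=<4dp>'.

Risk-neutral probability p* = (R−d)/(u−d) = (1.16−0.87)/(1.37−0.87) = 0.5800.
Terminal payoffs: V(4,0)=217.0100, V(4,1)=97.6000, V(4,2)=322.7500, V(4,3)=259.5800, V(4,4)=291.5000
  t=3,j=0: stock 117.2135 → up 160.5825 (V=97.6000), down 101.9758 (V=217.0100). Price 127.3726; hedge Δ=-2.0375, bond B=366.1926.
  t=3,j=1: stock 184.5776 → up 252.8714 (V=322.7500), down 160.5825 (V=97.6000). Price 196.7129; hedge Δ=2.4396, bond B=-253.5871.
  t=3,j=2: stock 290.6567 → up 398.1997 (V=259.5800), down 252.8714 (V=322.7500). Price 246.6478; hedge Δ=-0.4347, bond B=372.9878.
  t=3,j=3: stock 457.7008 → up 627.0501 (V=291.5000), down 398.1997 (V=259.5800). Price 239.7359; hedge Δ=0.1395, bond B=175.8959.
  t=2,j=0: stock 134.7282 → up 184.5776 (V=196.7129), down 117.2135 (V=127.3726). Price 144.4741; hedge Δ=1.0293, bond B=5.7934.
  t=2,j=1: stock 212.1582 → up 290.6567 (V=246.6478), down 184.5776 (V=196.7129). Price 194.5475; hedge Δ=0.4707, bond B=94.6779.
  t=2,j=2: stock 334.0882 → up 457.7008 (V=239.7359), down 290.6567 (V=246.6478). Price 209.1714; hedge Δ=-0.0414, bond B=222.9952.
  t=1,j=0: stock 154.8600 → up 212.1582 (V=194.5475), down 134.7282 (V=144.4741). Price 149.5834; hedge Δ=0.6467, bond B=49.4366.
  t=1,j=1: stock 243.8600 → up 334.0882 (V=209.1714), down 212.1582 (V=194.5475). Price 175.0253; hedge Δ=0.1199, bond B=145.7775.
  t=0,j=0: stock 178.0000 → up 243.8600 (V=175.0253), down 154.8600 (V=149.5834). Price 141.6722; hedge Δ=0.2859, bond B=90.7882.
Root portfolio cost Δ·178+B reproduces V0=141.6722.

(0,0): Delta=0.2859 Bond=90.7882
(1,0): Delta=0.6467 Bond=49.4366
(1,1): Delta=0.1199 Bond=145.7775
(2,0): Delta=1.0293 Bond=5.7934
(2,1): Delta=0.4707 Bond=94.6779
(2,2): Delta=-0.0414 Bond=222.9952
(3,0): Delta=-2.0375 Bond=366.1926
(3,1): Delta=2.4396 Bond=-253.5871
(3,2): Delta=-0.4347 Bond=372.9878
(3,3): Delta=0.1395 Bond=175.8959
V0=141.6722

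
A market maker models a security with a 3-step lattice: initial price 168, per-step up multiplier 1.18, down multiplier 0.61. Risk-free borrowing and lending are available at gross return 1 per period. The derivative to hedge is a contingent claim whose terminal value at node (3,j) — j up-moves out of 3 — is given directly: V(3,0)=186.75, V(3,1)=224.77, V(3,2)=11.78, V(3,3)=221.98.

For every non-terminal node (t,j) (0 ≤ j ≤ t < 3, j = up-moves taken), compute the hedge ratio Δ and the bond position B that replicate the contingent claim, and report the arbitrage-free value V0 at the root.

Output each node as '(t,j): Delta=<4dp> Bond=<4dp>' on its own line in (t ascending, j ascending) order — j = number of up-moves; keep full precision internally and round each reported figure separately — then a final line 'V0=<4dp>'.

Under the risk-neutral measure, an up-move has probability p* = (R−d)/(u−d) = 0.6842 and values discount at R = 1.
Terminal payoffs: V(3,0)=186.7500, V(3,1)=224.7700, V(3,2)=11.7800, V(3,3)=221.9800
(2,0): S=62.5128. Δ = (V_up−V_dn)/(S_up−S_dn) = (224.7700−186.7500)/(73.7651−38.1328) = 1.0670. V = [p*·224.7700 + (1−p*)·186.7500]/1 = 212.7637. B = V − Δ·S = 146.0619.
(2,1): S=120.9264. Δ = (V_up−V_dn)/(S_up−S_dn) = (11.7800−224.7700)/(142.6932−73.7651) = -3.0900. V = [p*·11.7800 + (1−p*)·224.7700]/1 = 79.0400. B = V − Δ·S = 452.7067.
(2,2): S=233.9232. Δ = (V_up−V_dn)/(S_up−S_dn) = (221.9800−11.7800)/(276.0294−142.6932) = 1.5765. V = [p*·221.9800 + (1−p*)·11.7800]/1 = 155.6011. B = V − Δ·S = -213.1709.
(1,0): S=102.4800. Δ = (V_up−V_dn)/(S_up−S_dn) = (79.0400−212.7637)/(120.9264−62.5128) = -2.2893. V = [p*·79.0400 + (1−p*)·212.7637]/1 = 121.2685. B = V − Δ·S = 355.8715.
(1,1): S=198.2400. Δ = (V_up−V_dn)/(S_up−S_dn) = (155.6011−79.0400)/(233.9232−120.9264) = 0.6776. V = [p*·155.6011 + (1−p*)·79.0400]/1 = 131.4239. B = V − Δ·S = -2.8938.
(0,0): S=168.0000. Δ = (V_up−V_dn)/(S_up−S_dn) = (131.4239−121.2685)/(198.2400−102.4800) = 0.1060. V = [p*·131.4239 + (1−p*)·121.2685]/1 = 128.2169. B = V − Δ·S = 110.4005.
Check: Δ(0,0)·S0 + B(0,0) = 128.2169 = V0.

(0,0): Delta=0.1060 Bond=110.4005
(1,0): Delta=-2.2893 Bond=355.8715
(1,1): Delta=0.6776 Bond=-2.8938
(2,0): Delta=1.0670 Bond=146.0619
(2,1): Delta=-3.0900 Bond=452.7067
(2,2): Delta=1.5765 Bond=-213.1709
V0=128.2169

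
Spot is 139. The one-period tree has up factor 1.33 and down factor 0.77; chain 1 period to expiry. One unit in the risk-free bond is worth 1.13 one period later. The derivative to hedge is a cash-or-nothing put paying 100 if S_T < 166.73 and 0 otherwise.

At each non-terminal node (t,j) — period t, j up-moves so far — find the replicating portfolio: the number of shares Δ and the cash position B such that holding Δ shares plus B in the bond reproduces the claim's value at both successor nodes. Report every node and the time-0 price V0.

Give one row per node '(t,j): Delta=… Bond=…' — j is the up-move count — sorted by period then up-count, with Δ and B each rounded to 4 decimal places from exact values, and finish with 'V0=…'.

Under the risk-neutral measure, an up-move has probability p* = (R−d)/(u−d) = 0.6429 and values discount at R = 1.13.
At expiry t=1: V(1,0)=100.0000, V(1,1)=0.0000
Node (0,0) S=139.0000: V=(p*·0.0000+(1−p*)·100.0000)/1.13=31.6056; Δ=(0.0000−100.0000)/(184.8700−107.0300)=-1.2847; B=V−Δ·S=210.1770
Check: Δ(0,0)·S0 + B(0,0) = 31.6056 = V0.

(0,0): Delta=-1.2847 Bond=210.1770
V0=31.6056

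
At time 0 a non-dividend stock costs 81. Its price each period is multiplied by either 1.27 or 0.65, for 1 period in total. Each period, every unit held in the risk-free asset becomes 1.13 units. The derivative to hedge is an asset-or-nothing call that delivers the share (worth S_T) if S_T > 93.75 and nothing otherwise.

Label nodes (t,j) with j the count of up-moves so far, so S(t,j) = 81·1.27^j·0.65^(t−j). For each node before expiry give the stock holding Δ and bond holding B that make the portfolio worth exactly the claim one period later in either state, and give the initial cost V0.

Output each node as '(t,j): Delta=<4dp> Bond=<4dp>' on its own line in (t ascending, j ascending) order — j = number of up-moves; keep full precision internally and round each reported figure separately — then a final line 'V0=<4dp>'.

(0,0): Delta=2.0484 Bond=-95.4403
V0=70.4790

Since d<R<u, set p* = (R−d)/(u−d) = 0.7742; price each node as the discounted p*-expectation of its children.
Terminal values V(1,·): V(1,0)=0.0000, V(1,1)=102.8700
Node (0,0) S=81.0000: V=(p*·102.8700+(1−p*)·0.0000)/1.13=70.4790; Δ=(102.8700−0.0000)/(102.8700−52.6500)=2.0484; B=V−Δ·S=-95.4403
Each (Δ,B) replicates both successor values, so the strategy is self-financing and V0 is arbitrage-free.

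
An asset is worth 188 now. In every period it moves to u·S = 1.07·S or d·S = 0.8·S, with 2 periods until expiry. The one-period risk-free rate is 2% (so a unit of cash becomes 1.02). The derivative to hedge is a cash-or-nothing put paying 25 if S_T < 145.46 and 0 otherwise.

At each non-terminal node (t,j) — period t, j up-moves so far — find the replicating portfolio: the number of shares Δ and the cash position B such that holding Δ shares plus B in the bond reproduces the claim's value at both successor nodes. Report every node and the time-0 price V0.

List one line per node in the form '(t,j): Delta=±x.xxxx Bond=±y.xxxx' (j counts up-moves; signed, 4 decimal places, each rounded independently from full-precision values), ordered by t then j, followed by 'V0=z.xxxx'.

(0,0): Delta=-0.0894 Bond=17.6346
(1,0): Delta=-0.6156 Bond=97.1314
(1,1): Delta=0.0000 Bond=0.0000
V0=0.8240

Risk-neutral probability p* = (R−d)/(u−d) = (1.02−0.8)/(1.07−0.8) = 0.8148.
At expiry t=2: V(2,0)=25.0000, V(2,1)=0.0000, V(2,2)=0.0000
(1,0): S=150.4000. Δ = (V_up−V_dn)/(S_up−S_dn) = (0.0000−25.0000)/(160.9280−120.3200) = -0.6156. V = [p*·0.0000 + (1−p*)·25.0000]/1.02 = 4.5389. B = V − Δ·S = 97.1314.
(1,1): S=201.1600. Δ = (V_up−V_dn)/(S_up−S_dn) = (0.0000−0.0000)/(215.2412−160.9280) = 0.0000. V = [p*·0.0000 + (1−p*)·0.0000]/1.02 = 0.0000. B = V − Δ·S = 0.0000.
(0,0): S=188.0000. Δ = (V_up−V_dn)/(S_up−S_dn) = (0.0000−4.5389)/(201.1600−150.4000) = -0.0894. V = [p*·0.0000 + (1−p*)·4.5389]/1.02 = 0.8240. B = V − Δ·S = 17.6346.
Each (Δ,B) replicates both successor values, so the strategy is self-financing and V0 is arbitrage-free.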